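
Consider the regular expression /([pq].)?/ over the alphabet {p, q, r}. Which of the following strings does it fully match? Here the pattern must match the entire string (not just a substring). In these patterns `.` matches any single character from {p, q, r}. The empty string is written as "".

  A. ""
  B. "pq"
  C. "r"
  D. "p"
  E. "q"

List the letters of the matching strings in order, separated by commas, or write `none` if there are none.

A, B

A → match
B → match
C → no match
D → no match
E → no match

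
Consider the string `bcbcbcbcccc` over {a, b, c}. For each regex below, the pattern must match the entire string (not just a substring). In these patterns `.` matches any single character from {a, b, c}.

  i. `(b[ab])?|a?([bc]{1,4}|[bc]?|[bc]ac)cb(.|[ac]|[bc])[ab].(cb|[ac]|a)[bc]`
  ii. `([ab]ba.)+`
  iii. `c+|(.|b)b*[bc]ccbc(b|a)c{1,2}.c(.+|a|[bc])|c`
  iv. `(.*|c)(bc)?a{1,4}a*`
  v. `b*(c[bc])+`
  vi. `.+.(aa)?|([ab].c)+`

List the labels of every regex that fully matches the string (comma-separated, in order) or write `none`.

v, vi

i → no match
ii → no match
iii → no match
iv → no match
v → match
vi → match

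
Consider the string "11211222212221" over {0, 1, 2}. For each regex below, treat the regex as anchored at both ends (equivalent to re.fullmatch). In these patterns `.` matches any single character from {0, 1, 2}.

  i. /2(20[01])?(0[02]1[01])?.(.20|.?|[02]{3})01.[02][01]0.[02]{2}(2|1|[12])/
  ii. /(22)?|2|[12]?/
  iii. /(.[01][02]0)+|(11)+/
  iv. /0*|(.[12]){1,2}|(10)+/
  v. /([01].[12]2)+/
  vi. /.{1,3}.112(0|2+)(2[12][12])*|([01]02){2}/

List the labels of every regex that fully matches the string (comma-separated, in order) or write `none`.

i → no match — must start with "2"
ii → no match
iii → no match
iv → no match
v → no match — must end with "2"
vi → match

vi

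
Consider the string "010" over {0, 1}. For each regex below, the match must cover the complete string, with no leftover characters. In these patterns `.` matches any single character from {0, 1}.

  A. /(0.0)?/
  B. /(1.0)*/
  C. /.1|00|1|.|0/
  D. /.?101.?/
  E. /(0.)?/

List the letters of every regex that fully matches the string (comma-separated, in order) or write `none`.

A → match
B → no match
C → no match
D → no match
E → no match

A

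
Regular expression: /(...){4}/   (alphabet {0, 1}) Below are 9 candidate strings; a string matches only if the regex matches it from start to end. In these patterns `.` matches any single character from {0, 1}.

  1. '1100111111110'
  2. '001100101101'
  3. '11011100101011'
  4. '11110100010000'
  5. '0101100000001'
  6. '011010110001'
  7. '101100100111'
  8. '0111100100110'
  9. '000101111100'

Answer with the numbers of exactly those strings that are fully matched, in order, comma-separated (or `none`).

2, 6, 7, 9

1 → no match
2 → match
3 → no match
4 → no match
5 → no match
6 → match
7 → match
8 → no match
9 → match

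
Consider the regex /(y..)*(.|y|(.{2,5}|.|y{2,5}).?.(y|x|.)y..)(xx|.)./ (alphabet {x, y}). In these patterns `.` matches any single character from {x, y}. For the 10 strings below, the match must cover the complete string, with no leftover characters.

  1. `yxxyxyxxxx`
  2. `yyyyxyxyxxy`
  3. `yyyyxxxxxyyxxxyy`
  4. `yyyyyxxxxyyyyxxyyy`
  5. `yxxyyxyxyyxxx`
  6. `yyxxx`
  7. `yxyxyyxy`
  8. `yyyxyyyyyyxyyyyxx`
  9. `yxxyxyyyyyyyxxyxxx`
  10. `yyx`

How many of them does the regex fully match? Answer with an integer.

4

1 → match
2 → match
3 → no match
4 → no match
5 → match
6 → no match
7 → no match
8 → no match
9 → no match
10 → match
Total matched: 4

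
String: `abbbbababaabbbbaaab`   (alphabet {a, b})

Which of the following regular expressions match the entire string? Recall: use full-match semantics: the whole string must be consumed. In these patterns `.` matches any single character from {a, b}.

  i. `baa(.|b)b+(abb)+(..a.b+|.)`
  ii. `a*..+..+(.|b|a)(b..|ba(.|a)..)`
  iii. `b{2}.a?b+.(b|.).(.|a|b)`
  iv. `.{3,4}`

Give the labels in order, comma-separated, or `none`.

ii

i → no match — must start with `baa`
ii → match
iii → no match — must start with `b`
iv → no match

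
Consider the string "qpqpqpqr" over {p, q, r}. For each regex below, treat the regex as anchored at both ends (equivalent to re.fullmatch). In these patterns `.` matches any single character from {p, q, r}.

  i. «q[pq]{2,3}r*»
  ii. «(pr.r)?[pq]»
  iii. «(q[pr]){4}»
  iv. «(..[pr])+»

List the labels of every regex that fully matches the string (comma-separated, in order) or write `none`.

iii

i → no match
ii → no match
iii → match
iv → no match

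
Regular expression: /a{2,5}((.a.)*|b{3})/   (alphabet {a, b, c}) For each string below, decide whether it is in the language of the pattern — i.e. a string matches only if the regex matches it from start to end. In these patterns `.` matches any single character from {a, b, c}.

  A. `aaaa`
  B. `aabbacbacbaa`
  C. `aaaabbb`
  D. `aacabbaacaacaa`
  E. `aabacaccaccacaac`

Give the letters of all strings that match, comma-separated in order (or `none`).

A, C, D

A → match
B → no match
C → match
D → match
E → no match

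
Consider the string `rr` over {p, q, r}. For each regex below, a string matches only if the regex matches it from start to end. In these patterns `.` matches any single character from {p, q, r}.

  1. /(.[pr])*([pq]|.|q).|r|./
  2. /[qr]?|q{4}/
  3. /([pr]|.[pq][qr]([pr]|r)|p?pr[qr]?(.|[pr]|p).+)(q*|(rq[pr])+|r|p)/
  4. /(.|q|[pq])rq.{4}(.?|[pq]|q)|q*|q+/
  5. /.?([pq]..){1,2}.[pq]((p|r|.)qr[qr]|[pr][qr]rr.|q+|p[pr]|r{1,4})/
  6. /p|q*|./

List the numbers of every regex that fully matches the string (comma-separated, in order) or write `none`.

1 → match
2 → no match
3 → match
4 → no match
5 → no match
6 → no match

1, 3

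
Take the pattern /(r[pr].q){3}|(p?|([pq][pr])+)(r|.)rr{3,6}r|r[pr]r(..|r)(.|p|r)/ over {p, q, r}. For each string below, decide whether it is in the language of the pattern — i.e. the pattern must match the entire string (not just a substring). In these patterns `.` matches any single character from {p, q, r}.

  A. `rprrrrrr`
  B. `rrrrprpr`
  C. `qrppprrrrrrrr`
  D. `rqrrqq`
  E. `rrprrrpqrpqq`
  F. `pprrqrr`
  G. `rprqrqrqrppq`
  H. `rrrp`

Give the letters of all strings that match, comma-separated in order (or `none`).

A. `rprrrrrr` → no match
B. `rrrrprpr` → no match
C → match
D. `rqrrqq` → no match
E. `rrprrrpqrpqq` → no match
F. `pprrqrr` → no match
G. `rprqrqrqrppq` → no match
H. `rrrp` → no match

C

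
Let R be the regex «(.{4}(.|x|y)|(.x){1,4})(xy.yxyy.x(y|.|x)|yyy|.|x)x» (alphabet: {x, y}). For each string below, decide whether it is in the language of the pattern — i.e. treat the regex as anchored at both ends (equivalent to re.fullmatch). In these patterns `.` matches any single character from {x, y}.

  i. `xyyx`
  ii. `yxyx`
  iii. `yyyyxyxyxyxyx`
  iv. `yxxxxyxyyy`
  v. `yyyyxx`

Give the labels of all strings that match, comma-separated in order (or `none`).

i → no match
ii → match
iii → no match
iv → no match — must end with `x`
v → no match

ii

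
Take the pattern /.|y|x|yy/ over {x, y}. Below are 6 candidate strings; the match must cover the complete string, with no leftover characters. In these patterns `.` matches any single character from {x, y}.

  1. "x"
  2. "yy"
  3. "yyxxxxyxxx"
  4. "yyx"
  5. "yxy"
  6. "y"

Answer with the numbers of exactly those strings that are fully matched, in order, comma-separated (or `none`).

1 → match
2 → match
3 → no match
4 → no match
5 → no match
6 → match

1, 2, 6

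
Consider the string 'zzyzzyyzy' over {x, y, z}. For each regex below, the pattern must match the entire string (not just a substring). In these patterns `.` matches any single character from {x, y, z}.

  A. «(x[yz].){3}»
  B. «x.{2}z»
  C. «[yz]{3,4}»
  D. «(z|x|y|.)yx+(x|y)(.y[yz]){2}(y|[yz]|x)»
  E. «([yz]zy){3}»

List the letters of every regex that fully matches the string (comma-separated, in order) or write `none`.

E

A → no match — must start with 'x'
B → no match — must start with 'x'
C → no match
D → no match
E → match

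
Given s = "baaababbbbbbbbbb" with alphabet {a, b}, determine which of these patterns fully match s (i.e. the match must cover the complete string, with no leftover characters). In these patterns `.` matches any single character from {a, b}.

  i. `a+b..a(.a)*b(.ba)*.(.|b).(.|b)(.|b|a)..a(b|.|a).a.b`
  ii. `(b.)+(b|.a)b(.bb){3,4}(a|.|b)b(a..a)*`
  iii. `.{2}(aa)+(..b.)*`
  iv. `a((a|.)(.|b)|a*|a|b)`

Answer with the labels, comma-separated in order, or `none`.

i → no match — must start with "a"
ii → match
iii → match
iv → no match — must start with "a"

ii, iii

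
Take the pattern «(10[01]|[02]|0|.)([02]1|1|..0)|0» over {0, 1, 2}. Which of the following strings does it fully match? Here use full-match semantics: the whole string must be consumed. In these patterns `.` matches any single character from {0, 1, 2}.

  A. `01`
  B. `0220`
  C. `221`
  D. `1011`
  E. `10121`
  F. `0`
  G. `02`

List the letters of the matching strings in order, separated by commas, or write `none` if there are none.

A, B, C, D, E, F

A → match
B → match
C → match
D → match
E → match
F → match
G → no match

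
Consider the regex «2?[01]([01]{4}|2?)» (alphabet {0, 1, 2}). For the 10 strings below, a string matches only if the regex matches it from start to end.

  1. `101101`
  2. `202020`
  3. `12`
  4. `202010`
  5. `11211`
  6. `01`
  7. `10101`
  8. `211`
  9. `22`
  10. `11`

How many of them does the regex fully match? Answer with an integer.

2

1 → no match
2 → no match
3 → match
4 → no match
5 → no match
6 → no match
7 → match
8 → no match
9 → no match
10 → no match
Total matched: 2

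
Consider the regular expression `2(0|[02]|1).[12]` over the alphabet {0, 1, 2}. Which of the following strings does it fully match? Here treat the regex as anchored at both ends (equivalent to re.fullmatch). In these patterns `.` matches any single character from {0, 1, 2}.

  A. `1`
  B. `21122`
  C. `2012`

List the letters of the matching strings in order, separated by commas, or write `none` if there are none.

C

A → no match — must start with `2`
B → no match
C → match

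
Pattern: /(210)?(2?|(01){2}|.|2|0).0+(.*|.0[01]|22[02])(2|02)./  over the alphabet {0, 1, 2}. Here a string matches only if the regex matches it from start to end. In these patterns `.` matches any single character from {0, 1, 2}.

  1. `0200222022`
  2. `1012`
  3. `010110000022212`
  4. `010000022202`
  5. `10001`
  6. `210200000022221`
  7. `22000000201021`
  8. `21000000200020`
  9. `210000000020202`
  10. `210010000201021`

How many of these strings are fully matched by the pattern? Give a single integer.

1. `0200222022` → match
2. `1012` → no match
3 → no match
4. `010000022202` → no match
5. `10001` → no match
6 → match
7 → match
8 → match
9 → no match
10 → match
Total matched: 5

5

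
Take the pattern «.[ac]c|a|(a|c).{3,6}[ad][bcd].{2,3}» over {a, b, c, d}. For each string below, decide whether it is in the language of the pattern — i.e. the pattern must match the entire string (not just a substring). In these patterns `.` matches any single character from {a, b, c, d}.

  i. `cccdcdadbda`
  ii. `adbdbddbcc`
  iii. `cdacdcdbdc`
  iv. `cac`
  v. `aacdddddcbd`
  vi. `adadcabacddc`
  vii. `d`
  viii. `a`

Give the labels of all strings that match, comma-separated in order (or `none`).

i, ii, iii, iv, v, vi, viii

i → match
ii → match
iii → match
iv → match
v → match
vi → match
vii → no match
viii → match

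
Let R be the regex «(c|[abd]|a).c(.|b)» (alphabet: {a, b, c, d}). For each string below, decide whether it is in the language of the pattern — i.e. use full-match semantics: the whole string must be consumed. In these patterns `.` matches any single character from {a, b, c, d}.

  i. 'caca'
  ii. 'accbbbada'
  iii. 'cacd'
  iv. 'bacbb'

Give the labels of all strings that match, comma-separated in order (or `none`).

i → match
ii → no match
iii → match
iv → no match

i, iii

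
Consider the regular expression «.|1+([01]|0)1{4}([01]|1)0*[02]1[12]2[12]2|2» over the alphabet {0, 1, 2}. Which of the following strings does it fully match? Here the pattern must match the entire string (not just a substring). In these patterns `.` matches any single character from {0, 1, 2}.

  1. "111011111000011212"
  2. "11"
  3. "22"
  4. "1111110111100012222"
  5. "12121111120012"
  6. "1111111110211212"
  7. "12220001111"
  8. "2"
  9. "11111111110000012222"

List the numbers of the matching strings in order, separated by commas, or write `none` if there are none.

1, 4, 6, 8, 9

1 → match
2 → no match
3 → no match
4 → match
5 → no match
6 → match
7 → no match
8 → match
9 → match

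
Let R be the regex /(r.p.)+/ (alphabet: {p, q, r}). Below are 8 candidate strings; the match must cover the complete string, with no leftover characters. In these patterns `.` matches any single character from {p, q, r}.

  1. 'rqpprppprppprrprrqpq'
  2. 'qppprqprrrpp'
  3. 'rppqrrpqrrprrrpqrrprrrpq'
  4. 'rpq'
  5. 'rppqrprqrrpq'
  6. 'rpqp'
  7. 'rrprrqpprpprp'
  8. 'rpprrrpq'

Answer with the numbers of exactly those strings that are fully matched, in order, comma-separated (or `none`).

1 → match
2 → no match — must start with 'r'
3 → match
4 → no match
5 → no match
6 → no match
7 → no match
8 → match

1, 3, 8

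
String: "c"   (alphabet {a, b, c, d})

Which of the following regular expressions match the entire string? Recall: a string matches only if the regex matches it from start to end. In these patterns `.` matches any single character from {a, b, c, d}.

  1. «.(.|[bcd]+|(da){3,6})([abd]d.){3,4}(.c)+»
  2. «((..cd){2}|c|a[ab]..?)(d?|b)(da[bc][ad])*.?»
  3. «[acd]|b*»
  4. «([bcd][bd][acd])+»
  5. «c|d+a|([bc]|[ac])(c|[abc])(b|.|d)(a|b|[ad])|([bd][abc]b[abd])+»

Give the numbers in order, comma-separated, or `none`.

1 → no match
2 → match
3 → match
4 → no match
5 → match

2, 3, 5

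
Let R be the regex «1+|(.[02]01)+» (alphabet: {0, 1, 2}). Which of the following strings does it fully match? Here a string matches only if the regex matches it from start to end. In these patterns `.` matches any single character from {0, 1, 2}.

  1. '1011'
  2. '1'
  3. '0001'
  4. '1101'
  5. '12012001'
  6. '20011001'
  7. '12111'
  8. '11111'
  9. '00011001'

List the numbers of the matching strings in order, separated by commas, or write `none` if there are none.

1 → no match
2 → match
3 → match
4 → no match
5 → match
6 → match
7 → no match
8 → match
9 → match

2, 3, 5, 6, 8, 9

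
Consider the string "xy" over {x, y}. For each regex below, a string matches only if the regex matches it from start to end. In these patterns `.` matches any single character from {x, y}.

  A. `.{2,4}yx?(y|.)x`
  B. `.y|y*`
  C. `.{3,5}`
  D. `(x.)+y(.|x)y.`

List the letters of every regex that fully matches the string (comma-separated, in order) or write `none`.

A → no match — must end with "x"
B → match
C → no match
D → no match

B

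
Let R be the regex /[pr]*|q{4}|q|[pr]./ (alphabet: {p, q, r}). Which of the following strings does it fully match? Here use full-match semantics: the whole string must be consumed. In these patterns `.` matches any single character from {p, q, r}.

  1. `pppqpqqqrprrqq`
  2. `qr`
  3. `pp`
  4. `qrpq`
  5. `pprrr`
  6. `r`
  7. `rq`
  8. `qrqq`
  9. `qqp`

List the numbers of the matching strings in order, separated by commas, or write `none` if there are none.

1 → no match
2. `qr` → no match
3. `pp` → match
4. `qrpq` → no match
5. `pprrr` → match
6. `r` → match
7. `rq` → match
8. `qrqq` → no match
9. `qqp` → no match

3, 5, 6, 7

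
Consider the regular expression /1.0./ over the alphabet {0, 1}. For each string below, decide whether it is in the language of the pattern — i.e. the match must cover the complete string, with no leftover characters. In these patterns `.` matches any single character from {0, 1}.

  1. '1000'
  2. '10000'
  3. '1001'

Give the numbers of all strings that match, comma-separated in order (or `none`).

1, 3

1. '1000' → match
2. '10000' → no match
3. '1001' → match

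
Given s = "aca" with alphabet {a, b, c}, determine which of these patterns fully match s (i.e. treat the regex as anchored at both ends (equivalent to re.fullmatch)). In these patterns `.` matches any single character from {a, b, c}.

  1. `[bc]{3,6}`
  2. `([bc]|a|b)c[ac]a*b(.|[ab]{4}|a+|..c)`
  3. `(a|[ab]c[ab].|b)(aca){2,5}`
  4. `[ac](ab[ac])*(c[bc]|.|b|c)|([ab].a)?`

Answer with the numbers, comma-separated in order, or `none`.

1 → no match
2 → no match
3 → no match
4 → match

4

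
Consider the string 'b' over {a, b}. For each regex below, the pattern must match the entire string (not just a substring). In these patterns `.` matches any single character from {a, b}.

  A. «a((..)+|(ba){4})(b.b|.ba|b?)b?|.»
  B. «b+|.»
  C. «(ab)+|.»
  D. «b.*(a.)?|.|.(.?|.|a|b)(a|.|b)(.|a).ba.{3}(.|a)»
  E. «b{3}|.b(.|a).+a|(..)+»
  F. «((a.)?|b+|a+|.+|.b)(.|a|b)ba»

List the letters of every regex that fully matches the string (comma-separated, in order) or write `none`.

A, B, C, D

A → match
B → match
C → match
D → match
E → no match
F → no match — must end with 'ba'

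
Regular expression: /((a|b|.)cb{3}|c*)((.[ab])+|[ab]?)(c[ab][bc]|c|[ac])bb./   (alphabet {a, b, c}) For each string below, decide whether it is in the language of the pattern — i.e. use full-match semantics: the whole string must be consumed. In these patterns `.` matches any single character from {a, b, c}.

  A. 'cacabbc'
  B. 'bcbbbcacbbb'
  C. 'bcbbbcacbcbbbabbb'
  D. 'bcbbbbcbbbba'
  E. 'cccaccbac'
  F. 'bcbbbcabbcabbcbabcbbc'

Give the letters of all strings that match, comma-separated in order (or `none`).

A → no match
B → match
C → match
D → match
E → no match
F → match

B, C, D, F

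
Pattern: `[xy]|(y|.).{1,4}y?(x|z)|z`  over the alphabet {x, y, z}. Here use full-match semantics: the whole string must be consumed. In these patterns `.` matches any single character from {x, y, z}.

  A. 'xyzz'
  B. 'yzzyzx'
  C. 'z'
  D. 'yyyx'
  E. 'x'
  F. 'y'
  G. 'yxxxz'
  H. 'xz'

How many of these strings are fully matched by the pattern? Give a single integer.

7

A → match
B → match
C → match
D → match
E → match
F → match
G → match
H → no match
Total matched: 7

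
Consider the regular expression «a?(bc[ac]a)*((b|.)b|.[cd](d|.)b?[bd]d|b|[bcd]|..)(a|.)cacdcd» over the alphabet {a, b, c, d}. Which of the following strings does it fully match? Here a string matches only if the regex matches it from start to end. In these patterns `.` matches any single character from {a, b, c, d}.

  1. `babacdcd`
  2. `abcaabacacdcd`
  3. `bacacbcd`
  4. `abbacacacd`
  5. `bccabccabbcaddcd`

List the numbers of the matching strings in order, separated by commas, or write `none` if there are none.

1 → no match — must end with `cacdcd`
2 → match
3 → no match — must end with `cacdcd`
4 → no match — must end with `cacdcd`
5 → no match — must end with `cacdcd`

2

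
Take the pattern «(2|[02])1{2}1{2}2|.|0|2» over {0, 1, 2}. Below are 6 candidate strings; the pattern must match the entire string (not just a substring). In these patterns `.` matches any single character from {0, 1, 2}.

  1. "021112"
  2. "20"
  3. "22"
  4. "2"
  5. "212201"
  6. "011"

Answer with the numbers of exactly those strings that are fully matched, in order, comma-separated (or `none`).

1 → no match
2 → no match
3 → no match
4 → match
5 → no match
6 → no match

4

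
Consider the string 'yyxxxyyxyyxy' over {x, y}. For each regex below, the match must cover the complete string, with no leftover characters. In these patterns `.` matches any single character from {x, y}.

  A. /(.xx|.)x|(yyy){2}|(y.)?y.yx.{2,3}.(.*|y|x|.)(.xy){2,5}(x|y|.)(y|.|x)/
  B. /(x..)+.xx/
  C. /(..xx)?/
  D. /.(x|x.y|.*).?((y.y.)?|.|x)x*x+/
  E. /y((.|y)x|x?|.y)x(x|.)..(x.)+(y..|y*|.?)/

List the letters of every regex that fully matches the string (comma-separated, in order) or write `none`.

A → no match
B → no match — must start with 'x'
C → no match
D → no match — must end with 'x'
E → match

E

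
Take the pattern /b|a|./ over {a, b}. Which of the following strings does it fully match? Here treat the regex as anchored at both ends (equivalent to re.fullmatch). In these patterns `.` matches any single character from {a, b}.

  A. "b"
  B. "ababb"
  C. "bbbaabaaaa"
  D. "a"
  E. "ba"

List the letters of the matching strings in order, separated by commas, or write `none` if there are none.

A → match
B → no match
C → no match
D → match
E → no match

A, D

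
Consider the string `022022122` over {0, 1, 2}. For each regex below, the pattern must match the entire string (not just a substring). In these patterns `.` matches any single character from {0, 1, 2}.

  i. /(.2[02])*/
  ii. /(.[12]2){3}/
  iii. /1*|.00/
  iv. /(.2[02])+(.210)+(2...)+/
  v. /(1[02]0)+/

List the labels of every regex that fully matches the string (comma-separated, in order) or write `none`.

i, ii

i → match
ii → match
iii → no match
iv → no match
v → no match — must start with `1`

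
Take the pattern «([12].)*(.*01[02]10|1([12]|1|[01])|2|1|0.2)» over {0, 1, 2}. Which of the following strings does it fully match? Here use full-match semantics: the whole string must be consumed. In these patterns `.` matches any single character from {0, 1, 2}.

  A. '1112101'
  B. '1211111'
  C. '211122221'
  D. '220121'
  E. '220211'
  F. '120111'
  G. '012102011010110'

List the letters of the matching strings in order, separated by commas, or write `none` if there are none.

A → match
B → match
C → match
D → no match
E → no match
F → no match
G → no match

A, B, C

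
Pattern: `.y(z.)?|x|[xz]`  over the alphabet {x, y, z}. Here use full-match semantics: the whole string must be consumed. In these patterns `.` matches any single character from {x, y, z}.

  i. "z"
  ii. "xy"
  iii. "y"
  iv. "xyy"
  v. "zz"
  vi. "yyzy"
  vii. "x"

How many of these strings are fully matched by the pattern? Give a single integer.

i. "z" → match
ii. "xy" → match
iii. "y" → no match
iv. "xyy" → no match
v. "zz" → no match
vi. "yyzy" → match
vii. "x" → match
Total matched: 4

4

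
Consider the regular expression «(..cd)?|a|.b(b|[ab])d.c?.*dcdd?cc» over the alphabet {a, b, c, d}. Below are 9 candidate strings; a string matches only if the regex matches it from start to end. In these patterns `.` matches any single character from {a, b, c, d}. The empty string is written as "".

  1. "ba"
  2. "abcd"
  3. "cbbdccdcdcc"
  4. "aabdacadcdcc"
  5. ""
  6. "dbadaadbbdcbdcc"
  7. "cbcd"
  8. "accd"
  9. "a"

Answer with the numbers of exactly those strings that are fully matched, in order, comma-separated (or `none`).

2, 3, 5, 7, 8, 9

1 → no match
2 → match
3 → match
4 → no match
5 → match
6 → no match
7 → match
8 → match
9 → match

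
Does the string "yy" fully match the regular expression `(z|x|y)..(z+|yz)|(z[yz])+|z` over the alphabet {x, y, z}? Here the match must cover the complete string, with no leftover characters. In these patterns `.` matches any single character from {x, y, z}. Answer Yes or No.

No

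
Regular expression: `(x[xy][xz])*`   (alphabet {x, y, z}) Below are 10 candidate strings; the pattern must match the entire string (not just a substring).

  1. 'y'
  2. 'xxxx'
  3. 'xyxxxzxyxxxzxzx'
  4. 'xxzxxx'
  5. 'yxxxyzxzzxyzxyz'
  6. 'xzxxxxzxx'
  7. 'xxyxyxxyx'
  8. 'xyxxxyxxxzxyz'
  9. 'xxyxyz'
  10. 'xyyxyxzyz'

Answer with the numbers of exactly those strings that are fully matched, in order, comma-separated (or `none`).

1 → no match
2 → no match
3 → no match
4 → match
5 → no match
6 → no match
7 → no match
8 → no match
9 → no match
10 → no match

4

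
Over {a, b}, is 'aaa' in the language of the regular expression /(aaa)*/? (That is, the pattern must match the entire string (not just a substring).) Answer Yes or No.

Yes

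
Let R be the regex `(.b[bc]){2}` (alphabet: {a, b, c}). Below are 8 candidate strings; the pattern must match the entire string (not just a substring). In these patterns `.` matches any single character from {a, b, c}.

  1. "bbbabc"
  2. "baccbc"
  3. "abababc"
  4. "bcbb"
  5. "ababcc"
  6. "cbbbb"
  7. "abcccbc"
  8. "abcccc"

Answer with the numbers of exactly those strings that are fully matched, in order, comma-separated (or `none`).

1 → match
2 → no match
3 → no match
4 → no match
5 → no match
6 → no match
7 → no match
8 → no match

1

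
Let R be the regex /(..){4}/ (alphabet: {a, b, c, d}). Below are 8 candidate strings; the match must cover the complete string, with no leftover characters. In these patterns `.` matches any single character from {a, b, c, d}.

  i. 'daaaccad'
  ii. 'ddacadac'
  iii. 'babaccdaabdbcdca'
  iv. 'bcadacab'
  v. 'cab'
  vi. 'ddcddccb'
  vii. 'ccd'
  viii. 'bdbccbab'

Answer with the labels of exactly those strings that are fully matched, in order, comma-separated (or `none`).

i, ii, iv, vi, viii

i → match
ii → match
iii → no match
iv → match
v → no match
vi → match
vii → no match
viii → match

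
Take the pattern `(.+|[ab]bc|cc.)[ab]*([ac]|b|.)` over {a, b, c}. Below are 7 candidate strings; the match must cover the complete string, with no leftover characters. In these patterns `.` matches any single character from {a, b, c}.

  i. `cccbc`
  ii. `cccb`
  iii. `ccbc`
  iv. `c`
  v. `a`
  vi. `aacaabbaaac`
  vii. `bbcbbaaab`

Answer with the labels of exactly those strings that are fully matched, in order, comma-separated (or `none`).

i. `cccbc` → match
ii. `cccb` → match
iii. `ccbc` → match
iv. `c` → no match
v. `a` → no match
vi. `aacaabbaaac` → match
vii. `bbcbbaaab` → match

i, ii, iii, vi, vii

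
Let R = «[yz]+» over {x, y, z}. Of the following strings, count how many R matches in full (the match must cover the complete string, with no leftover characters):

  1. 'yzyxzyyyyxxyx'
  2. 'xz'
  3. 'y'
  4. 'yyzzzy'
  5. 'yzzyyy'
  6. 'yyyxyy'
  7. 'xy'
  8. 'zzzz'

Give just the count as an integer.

1 → no match
2 → no match
3 → match
4 → match
5 → match
6 → no match
7 → no match
8 → match
Total matched: 4

4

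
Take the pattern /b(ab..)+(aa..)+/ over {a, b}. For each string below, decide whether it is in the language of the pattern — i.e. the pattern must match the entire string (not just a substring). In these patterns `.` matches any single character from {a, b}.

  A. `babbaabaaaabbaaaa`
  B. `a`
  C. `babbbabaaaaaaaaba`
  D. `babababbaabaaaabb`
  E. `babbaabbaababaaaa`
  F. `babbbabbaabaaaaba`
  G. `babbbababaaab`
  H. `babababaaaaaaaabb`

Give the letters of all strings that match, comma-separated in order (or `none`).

A, C, D, E, F, G, H

A → match
B → no match — must start with `bab`
C → match
D → match
E → match
F → match
G → match
H → match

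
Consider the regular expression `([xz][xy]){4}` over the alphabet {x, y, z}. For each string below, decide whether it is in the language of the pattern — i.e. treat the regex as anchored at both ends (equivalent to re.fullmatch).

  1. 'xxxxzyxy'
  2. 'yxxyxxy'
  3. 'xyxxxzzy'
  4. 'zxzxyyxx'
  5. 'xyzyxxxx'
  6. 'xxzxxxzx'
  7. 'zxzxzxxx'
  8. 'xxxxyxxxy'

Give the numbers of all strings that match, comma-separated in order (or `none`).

1, 5, 6, 7

1. 'xxxxzyxy' → match
2. 'yxxyxxy' → no match
3. 'xyxxxzzy' → no match
4. 'zxzxyyxx' → no match
5. 'xyzyxxxx' → match
6. 'xxzxxxzx' → match
7. 'zxzxzxxx' → match
8. 'xxxxyxxxy' → no match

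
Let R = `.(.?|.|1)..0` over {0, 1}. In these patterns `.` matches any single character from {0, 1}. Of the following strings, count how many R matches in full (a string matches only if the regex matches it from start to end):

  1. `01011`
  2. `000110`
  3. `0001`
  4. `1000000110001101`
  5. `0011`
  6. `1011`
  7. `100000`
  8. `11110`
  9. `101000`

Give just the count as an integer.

1

1 → no match — must end with `0`
2 → no match
3 → no match — must end with `0`
4 → no match — must end with `0`
5 → no match — must end with `0`
6 → no match — must end with `0`
7 → no match
8 → match
9 → no match
Total matched: 1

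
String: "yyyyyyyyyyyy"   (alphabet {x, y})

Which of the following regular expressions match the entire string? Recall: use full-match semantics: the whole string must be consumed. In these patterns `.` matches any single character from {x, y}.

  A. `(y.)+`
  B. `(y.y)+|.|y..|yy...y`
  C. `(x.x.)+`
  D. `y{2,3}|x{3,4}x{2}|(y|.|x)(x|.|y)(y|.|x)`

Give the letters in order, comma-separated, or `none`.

A → match
B → match
C → no match — must start with "x"
D → no match

A, B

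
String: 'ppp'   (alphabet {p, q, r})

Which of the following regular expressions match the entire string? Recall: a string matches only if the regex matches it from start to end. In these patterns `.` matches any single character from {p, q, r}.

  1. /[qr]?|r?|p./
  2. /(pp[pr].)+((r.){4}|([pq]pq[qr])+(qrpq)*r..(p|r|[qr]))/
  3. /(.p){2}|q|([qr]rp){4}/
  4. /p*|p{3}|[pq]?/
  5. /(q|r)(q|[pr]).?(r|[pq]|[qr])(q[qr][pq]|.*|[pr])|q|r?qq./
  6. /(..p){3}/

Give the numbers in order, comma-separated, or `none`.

1 → no match
2 → no match
3 → no match
4 → match
5 → no match
6 → no match

4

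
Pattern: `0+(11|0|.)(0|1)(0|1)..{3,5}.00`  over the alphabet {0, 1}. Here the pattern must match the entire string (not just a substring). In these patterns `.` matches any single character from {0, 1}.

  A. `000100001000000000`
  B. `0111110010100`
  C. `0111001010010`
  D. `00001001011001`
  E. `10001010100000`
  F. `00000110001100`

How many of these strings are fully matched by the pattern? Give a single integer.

2

A → no match
B → match
C → no match — must end with `00`
D → no match — must end with `00`
E → no match — must start with `0`
F → match
Total matched: 2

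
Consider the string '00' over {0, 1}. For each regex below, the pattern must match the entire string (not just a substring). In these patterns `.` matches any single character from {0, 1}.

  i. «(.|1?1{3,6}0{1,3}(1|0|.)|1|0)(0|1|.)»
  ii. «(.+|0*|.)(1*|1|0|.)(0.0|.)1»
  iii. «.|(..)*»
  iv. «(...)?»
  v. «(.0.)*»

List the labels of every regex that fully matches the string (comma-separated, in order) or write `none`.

i → match
ii → no match — must end with '1'
iii → match
iv → no match
v → no match

i, iii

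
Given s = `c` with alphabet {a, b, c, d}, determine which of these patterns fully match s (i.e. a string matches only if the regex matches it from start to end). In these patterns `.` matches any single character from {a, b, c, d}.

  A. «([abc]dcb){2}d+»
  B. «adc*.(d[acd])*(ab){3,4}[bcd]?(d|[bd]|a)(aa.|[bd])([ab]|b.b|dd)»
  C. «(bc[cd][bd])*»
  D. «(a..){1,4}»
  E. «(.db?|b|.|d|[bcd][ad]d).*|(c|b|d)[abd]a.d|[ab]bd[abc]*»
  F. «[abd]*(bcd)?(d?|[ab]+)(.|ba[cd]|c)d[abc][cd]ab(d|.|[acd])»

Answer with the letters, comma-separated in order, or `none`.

A → no match — must end with `d`
B → no match — must start with `ad`
C → no match
D → no match — must start with `a`
E → match
F → no match

E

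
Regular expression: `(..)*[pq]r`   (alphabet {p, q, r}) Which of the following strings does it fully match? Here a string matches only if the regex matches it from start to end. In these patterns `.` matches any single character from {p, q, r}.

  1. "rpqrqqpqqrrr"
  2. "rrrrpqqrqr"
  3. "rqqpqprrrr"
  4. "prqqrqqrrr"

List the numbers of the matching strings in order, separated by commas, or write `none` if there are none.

1. "rpqrqqpqqrrr" → no match
2. "rrrrpqqrqr" → match
3. "rqqpqprrrr" → no match
4. "prqqrqqrrr" → no match

2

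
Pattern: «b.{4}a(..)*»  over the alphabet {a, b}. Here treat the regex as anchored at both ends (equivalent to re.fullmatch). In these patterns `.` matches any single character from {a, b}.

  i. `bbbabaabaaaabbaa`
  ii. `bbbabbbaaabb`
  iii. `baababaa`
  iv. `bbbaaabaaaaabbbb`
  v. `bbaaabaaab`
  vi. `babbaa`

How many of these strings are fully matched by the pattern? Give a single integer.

3

i → match
ii → no match
iii → no match
iv → match
v → no match
vi → match
Total matched: 3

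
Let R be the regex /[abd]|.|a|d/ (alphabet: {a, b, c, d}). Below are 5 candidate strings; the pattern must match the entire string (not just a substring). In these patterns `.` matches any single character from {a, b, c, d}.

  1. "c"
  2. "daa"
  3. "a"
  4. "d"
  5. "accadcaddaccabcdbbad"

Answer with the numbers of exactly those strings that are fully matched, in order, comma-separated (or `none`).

1. "c" → match
2. "daa" → no match
3. "a" → match
4. "d" → match
5 → no match

1, 3, 4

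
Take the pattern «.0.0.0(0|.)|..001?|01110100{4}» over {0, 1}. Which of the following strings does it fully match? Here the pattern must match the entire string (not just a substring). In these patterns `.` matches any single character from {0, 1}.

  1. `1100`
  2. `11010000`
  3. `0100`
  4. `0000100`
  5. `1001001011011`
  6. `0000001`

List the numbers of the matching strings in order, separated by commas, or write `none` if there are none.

1. `1100` → match
2. `11010000` → no match
3. `0100` → match
4. `0000100` → match
5 → no match
6. `0000001` → match

1, 3, 4, 6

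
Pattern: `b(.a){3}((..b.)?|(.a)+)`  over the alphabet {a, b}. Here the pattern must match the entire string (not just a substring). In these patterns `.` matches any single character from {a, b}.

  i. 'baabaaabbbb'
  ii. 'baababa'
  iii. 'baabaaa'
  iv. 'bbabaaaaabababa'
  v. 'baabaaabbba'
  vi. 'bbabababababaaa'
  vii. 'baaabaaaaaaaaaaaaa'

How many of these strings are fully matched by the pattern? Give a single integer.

i → match
ii → match
iii → match
iv → match
v → match
vi → match
vii → no match
Total matched: 6

6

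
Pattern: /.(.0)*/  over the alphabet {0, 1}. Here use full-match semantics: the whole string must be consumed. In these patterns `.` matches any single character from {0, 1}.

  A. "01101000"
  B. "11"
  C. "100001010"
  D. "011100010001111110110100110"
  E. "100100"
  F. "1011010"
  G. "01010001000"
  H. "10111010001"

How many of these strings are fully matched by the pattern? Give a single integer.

A → no match
B → no match
C → match
D → no match
E → no match
F → no match
G → match
H → no match
Total matched: 2

2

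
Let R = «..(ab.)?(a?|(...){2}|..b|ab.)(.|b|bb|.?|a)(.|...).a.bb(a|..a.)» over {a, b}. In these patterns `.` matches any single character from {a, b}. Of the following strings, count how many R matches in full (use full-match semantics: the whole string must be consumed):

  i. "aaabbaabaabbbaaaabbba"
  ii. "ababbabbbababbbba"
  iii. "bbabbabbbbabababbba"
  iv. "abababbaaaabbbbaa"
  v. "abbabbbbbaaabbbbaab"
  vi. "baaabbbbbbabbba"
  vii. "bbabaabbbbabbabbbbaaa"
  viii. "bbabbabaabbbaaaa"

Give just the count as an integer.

i → match
ii → no match
iii → match
iv → match
v → match
vi → match
vii → match
viii → match
Total matched: 7

7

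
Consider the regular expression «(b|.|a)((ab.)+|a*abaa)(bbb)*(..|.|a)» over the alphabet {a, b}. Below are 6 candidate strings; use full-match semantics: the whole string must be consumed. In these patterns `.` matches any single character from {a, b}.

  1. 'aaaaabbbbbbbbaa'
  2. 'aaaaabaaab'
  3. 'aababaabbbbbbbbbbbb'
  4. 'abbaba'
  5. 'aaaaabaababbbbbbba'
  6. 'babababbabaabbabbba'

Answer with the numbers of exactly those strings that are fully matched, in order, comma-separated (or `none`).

2

1 → no match
2 → match
3 → no match
4 → no match
5 → no match
6 → no match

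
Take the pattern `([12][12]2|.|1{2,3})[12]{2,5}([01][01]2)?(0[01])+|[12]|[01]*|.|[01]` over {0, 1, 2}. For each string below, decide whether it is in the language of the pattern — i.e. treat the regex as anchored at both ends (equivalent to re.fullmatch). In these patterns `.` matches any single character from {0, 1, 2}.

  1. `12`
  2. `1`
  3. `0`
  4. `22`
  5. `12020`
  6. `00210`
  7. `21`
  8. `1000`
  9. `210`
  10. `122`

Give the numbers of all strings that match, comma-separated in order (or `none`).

1 → no match
2 → match
3 → match
4 → no match
5 → no match
6 → no match
7 → no match
8 → match
9 → no match
10 → no match

2, 3, 8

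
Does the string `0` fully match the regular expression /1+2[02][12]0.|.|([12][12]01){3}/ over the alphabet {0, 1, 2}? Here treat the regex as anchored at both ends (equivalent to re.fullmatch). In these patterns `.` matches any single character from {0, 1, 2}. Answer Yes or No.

Yes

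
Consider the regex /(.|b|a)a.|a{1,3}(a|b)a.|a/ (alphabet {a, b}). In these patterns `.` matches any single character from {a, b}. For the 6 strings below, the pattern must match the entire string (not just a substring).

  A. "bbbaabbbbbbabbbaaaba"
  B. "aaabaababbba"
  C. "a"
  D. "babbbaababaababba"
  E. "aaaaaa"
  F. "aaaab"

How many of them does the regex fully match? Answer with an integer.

A → no match
B → no match
C → match
D → no match
E → match
F → match
Total matched: 3

3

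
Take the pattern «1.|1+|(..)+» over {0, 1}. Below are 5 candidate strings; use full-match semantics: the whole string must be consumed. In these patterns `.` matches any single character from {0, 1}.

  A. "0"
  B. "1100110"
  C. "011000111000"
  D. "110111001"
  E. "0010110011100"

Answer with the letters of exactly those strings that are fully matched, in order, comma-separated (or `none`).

A. "0" → no match
B. "1100110" → no match
C. "011000111000" → match
D. "110111001" → no match
E → no match

C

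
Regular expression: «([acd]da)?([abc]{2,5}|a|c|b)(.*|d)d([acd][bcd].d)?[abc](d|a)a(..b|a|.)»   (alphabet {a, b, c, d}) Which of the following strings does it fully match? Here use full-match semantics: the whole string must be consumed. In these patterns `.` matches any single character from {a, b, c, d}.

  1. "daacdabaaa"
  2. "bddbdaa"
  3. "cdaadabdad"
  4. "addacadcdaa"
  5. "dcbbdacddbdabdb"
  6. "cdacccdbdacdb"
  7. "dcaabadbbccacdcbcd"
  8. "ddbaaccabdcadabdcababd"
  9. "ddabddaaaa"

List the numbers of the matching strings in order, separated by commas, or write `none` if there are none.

2, 4, 6, 9

1. "daacdabaaa" → no match
2. "bddbdaa" → match
3. "cdaadabdad" → no match
4. "addacadcdaa" → match
5 → no match
6 → match
7 → no match
8 → no match
9. "ddabddaaaa" → match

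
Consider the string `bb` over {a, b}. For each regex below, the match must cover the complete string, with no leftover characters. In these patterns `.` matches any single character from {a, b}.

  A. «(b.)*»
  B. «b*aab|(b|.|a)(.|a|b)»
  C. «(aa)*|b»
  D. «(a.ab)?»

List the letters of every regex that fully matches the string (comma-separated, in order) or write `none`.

A → match
B → match
C → no match
D → no match

A, B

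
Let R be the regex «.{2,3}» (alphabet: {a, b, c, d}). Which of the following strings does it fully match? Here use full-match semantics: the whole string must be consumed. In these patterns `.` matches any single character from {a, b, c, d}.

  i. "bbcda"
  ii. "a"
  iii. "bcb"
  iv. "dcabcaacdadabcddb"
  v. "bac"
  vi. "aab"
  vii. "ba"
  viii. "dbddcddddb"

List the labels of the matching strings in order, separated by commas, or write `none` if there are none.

i → no match
ii → no match
iii → match
iv → no match
v → match
vi → match
vii → match
viii → no match

iii, v, vi, vii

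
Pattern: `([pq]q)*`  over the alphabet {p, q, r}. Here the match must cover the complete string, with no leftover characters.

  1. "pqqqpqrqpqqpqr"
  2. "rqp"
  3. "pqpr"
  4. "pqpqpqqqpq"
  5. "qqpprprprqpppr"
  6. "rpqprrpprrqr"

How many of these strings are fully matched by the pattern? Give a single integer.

1 → no match
2 → no match
3 → no match
4 → match
5 → no match
6 → no match
Total matched: 1

1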